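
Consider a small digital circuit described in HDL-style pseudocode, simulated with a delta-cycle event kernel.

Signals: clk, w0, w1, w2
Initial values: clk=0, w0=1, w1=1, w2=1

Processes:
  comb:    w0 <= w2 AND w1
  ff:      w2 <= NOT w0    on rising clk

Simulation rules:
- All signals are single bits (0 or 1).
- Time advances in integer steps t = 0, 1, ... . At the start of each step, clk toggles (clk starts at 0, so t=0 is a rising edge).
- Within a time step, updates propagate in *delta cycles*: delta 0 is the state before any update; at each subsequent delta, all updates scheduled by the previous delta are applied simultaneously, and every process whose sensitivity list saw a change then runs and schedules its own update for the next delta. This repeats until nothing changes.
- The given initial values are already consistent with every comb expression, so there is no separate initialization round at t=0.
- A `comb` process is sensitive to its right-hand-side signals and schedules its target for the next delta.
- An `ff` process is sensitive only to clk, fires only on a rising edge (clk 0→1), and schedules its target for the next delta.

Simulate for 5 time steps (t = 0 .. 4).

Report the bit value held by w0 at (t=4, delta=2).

t0.Δ0 w0=1 w2=1 clk=0 w1=1
t0.Δ1 w0=1 w2=1 clk=1 w1=1
t0.Δ2 w0=1 w2=0 clk=1 w1=1
t0.Δ3 w0=0 w2=0 clk=1 w1=1
t1.Δ0 w0=0 w2=0 clk=1 w1=1
t1.Δ1 w0=0 w2=0 clk=0 w1=1
t2.Δ0 w0=0 w2=0 clk=0 w1=1
t2.Δ1 w0=0 w2=0 clk=1 w1=1
t2.Δ2 w0=0 w2=1 clk=1 w1=1
t2.Δ3 w0=1 w2=1 clk=1 w1=1
t3.Δ0 w0=1 w2=1 clk=1 w1=1
t3.Δ1 w0=1 w2=1 clk=0 w1=1
t4.Δ0 w0=1 w2=1 clk=0 w1=1
t4.Δ1 w0=1 w2=1 clk=1 w1=1
t4.Δ2 w0=1 w2=0 clk=1 w1=1
t4.Δ3 w0=0 w2=0 clk=1 w1=1

1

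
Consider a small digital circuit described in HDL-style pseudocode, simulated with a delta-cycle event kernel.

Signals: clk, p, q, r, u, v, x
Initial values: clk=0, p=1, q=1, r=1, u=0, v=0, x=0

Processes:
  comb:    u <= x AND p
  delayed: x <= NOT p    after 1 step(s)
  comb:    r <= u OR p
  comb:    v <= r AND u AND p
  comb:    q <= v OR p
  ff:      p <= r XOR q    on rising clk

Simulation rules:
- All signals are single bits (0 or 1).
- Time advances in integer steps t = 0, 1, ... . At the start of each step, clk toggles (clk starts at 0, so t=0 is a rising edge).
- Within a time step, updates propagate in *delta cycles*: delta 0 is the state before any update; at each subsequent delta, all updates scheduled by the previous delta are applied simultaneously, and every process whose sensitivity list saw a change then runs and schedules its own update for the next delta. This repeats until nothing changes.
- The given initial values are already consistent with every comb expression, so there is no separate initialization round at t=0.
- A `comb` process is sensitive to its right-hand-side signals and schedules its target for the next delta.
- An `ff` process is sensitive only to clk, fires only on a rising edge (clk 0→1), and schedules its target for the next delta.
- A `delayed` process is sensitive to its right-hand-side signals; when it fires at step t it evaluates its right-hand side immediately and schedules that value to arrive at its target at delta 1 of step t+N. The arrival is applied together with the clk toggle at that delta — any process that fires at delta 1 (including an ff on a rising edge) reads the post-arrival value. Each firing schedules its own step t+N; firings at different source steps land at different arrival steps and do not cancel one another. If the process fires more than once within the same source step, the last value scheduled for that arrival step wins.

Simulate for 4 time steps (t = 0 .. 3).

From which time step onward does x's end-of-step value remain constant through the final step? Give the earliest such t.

t=0 Δ0: clk=0 v=0 p=1 x=0 r=1 q=1 u=0
  Δ1: clk:0→1
  Δ2: p:1→0
  Δ3: r:1→0, q:1→0
  (3Δ to stable)
t=1 Δ0: clk=1 v=0 p=0 x=0 r=0 q=0 u=0
  Δ1: clk:1→0, x:0→1
  (1Δ to stable)
t=2 Δ0: clk=0 v=0 p=0 x=1 r=0 q=0 u=0
  Δ1: clk:0→1
  (1Δ to stable)
t=3 Δ0: clk=1 v=0 p=0 x=1 r=0 q=0 u=0
  Δ1: clk:1→0
  (1Δ to stable)

1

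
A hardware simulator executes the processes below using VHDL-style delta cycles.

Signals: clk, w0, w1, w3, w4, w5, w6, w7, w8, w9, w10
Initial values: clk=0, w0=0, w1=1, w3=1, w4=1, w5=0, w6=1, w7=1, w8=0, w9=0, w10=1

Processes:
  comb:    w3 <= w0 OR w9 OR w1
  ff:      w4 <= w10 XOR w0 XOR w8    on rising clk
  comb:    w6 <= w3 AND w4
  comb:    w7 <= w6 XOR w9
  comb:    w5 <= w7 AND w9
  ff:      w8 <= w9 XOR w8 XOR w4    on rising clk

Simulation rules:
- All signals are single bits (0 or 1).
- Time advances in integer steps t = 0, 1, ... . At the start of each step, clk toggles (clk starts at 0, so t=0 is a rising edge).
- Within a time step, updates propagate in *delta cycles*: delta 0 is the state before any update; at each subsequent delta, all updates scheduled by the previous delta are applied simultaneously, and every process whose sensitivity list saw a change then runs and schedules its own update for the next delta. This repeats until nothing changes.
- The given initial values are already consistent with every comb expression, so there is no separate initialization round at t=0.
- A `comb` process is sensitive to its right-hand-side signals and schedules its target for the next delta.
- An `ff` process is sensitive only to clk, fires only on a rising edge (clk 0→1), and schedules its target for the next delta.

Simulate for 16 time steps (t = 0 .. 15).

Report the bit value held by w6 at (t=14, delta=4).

[bits: w4,w6,w5,w10,w7,w0,w3,clk,w8,w1,w9]
t=0: Δ0=11011010010 Δ1=11011011010 Δ2=11011011110 | 2Δ
t=1: Δ0=11011011110 Δ1=11011010110 | 1Δ
t=2: Δ0=11011010110 Δ1=11011011110 Δ2=01011011010 Δ3=00011011010 Δ4=00010011010 | 4Δ
t=3: Δ0=00010011010 Δ1=00010010010 | 1Δ
t=4: Δ0=00010010010 Δ1=00010011010 Δ2=10010011010 Δ3=11010011010 Δ4=11011011010 | 4Δ
t=5: Δ0=11011011010 Δ1=11011010010 | 1Δ
t=6: Δ0=11011010010 Δ1=11011011010 Δ2=11011011110 | 2Δ
t=7: Δ0=11011011110 Δ1=11011010110 | 1Δ
t=8: Δ0=11011010110 Δ1=11011011110 Δ2=01011011010 Δ3=00011011010 Δ4=00010011010 | 4Δ
t=9: Δ0=00010011010 Δ1=00010010010 | 1Δ
t=10: Δ0=00010010010 Δ1=00010011010 Δ2=10010011010 Δ3=11010011010 Δ4=11011011010 | 4Δ
t=11: Δ0=11011011010 Δ1=11011010010 | 1Δ
t=12: Δ0=11011010010 Δ1=11011011010 Δ2=11011011110 | 2Δ
t=13: Δ0=11011011110 Δ1=11011010110 | 1Δ
t=14: Δ0=11011010110 Δ1=11011011110 Δ2=01011011010 Δ3=00011011010 Δ4=00010011010 | 4Δ
t=15: Δ0=00010011010 Δ1=00010010010 | 1Δ

0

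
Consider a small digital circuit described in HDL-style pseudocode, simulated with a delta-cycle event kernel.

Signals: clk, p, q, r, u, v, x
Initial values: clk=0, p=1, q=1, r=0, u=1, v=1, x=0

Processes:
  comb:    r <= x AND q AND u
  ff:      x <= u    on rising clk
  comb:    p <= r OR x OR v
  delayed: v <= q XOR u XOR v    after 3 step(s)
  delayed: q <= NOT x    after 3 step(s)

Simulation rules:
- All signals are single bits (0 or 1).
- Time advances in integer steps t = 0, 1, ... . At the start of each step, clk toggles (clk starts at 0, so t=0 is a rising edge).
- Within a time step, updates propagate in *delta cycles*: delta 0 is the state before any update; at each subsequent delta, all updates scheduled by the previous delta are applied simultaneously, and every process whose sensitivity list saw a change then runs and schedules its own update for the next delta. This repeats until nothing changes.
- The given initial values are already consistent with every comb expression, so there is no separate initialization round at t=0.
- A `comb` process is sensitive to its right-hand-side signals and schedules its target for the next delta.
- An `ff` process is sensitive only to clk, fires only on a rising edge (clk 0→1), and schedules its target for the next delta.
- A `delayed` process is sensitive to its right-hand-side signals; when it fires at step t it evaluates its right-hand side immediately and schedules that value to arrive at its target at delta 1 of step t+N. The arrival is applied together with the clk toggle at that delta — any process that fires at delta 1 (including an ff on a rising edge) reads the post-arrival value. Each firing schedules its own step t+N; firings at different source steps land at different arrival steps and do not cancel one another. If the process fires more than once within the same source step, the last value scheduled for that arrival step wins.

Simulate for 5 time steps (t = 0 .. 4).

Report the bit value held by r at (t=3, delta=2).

0

t0.Δ0 v=1 clk=0 q=1 x=0 u=1 r=0 p=1
t0.Δ1 v=1 clk=1 q=1 x=0 u=1 r=0 p=1
t0.Δ2 v=1 clk=1 q=1 x=1 u=1 r=0 p=1
t0.Δ3 v=1 clk=1 q=1 x=1 u=1 r=1 p=1
t1.Δ0 v=1 clk=1 q=1 x=1 u=1 r=1 p=1
t1.Δ1 v=1 clk=0 q=1 x=1 u=1 r=1 p=1
t2.Δ0 v=1 clk=0 q=1 x=1 u=1 r=1 p=1
t2.Δ1 v=1 clk=1 q=1 x=1 u=1 r=1 p=1
t3.Δ0 v=1 clk=1 q=1 x=1 u=1 r=1 p=1
t3.Δ1 v=1 clk=0 q=0 x=1 u=1 r=1 p=1
t3.Δ2 v=1 clk=0 q=0 x=1 u=1 r=0 p=1
t4.Δ0 v=1 clk=0 q=0 x=1 u=1 r=0 p=1
t4.Δ1 v=1 clk=1 q=0 x=1 u=1 r=0 p=1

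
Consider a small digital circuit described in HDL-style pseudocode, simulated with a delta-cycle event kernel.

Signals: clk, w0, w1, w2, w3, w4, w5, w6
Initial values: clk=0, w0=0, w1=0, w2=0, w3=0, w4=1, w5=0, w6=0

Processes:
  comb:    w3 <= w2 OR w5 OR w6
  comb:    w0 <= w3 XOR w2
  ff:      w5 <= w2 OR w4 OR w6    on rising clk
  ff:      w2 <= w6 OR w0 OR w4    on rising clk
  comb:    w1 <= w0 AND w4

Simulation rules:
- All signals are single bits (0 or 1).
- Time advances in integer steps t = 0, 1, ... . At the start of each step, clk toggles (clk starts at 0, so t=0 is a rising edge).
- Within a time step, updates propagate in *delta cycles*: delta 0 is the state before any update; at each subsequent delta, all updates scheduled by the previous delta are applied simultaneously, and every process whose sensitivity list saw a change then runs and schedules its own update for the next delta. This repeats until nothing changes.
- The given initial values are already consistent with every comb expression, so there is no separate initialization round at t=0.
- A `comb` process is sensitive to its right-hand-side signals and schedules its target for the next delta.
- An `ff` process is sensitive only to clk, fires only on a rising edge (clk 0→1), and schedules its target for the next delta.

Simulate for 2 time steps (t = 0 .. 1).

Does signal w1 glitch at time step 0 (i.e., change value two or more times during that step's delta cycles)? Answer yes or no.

t0.Δ0 w6=0 w5=0 w3=0 w1=0 w0=0 clk=0 w4=1 w2=0
t0.Δ1 w6=0 w5=0 w3=0 w1=0 w0=0 clk=1 w4=1 w2=0
t0.Δ2 w6=0 w5=1 w3=0 w1=0 w0=0 clk=1 w4=1 w2=1
t0.Δ3 w6=0 w5=1 w3=1 w1=0 w0=1 clk=1 w4=1 w2=1
t0.Δ4 w6=0 w5=1 w3=1 w1=1 w0=0 clk=1 w4=1 w2=1
t0.Δ5 w6=0 w5=1 w3=1 w1=0 w0=0 clk=1 w4=1 w2=1
t1.Δ0 w6=0 w5=1 w3=1 w1=0 w0=0 clk=1 w4=1 w2=1
t1.Δ1 w6=0 w5=1 w3=1 w1=0 w0=0 clk=0 w4=1 w2=1

yes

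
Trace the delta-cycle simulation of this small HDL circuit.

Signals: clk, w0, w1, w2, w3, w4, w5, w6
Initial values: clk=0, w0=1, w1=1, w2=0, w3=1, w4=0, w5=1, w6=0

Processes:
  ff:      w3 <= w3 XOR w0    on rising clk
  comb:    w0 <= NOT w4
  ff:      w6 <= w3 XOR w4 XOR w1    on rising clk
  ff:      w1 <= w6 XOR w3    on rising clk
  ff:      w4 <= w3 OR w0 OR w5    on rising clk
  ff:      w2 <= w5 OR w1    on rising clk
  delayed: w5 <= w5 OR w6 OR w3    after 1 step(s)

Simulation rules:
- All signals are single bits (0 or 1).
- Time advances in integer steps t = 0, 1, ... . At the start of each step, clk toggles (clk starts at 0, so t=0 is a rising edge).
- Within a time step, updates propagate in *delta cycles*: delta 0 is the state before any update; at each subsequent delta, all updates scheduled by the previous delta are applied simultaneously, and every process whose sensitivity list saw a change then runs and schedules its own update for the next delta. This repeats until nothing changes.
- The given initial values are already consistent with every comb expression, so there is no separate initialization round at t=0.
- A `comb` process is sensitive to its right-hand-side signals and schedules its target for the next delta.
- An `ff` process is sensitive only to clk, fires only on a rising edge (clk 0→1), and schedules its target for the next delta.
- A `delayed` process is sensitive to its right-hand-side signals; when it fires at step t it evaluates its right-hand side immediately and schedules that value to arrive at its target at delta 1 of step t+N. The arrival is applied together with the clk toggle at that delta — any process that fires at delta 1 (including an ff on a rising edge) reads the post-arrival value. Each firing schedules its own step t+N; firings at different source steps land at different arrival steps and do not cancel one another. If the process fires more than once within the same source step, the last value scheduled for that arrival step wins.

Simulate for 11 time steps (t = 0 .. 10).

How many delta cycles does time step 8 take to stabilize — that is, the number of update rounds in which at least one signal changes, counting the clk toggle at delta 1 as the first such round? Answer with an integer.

2

[bits: w0,w1,w3,w2,clk,w5,w4,w6]
t=0: Δ0=11100100 Δ1=11101100 Δ2=11011110 Δ3=01011110 | 3Δ
t=1: Δ0=01011110 Δ1=01010110 | 1Δ
t=2: Δ0=01010110 Δ1=01011110 Δ2=00011110 | 2Δ
t=3: Δ0=00011110 Δ1=00010110 | 1Δ
t=4: Δ0=00010110 Δ1=00011110 Δ2=00011111 | 2Δ
t=5: Δ0=00011111 Δ1=00010111 | 1Δ
t=6: Δ0=00010111 Δ1=00011111 Δ2=01011111 | 2Δ
t=7: Δ0=01011111 Δ1=01010111 | 1Δ
t=8: Δ0=01010111 Δ1=01011111 Δ2=01011110 | 2Δ
t=9: Δ0=01011110 Δ1=01010110 | 1Δ
t=10: Δ0=01010110 Δ1=01011110 Δ2=00011110 | 2Δ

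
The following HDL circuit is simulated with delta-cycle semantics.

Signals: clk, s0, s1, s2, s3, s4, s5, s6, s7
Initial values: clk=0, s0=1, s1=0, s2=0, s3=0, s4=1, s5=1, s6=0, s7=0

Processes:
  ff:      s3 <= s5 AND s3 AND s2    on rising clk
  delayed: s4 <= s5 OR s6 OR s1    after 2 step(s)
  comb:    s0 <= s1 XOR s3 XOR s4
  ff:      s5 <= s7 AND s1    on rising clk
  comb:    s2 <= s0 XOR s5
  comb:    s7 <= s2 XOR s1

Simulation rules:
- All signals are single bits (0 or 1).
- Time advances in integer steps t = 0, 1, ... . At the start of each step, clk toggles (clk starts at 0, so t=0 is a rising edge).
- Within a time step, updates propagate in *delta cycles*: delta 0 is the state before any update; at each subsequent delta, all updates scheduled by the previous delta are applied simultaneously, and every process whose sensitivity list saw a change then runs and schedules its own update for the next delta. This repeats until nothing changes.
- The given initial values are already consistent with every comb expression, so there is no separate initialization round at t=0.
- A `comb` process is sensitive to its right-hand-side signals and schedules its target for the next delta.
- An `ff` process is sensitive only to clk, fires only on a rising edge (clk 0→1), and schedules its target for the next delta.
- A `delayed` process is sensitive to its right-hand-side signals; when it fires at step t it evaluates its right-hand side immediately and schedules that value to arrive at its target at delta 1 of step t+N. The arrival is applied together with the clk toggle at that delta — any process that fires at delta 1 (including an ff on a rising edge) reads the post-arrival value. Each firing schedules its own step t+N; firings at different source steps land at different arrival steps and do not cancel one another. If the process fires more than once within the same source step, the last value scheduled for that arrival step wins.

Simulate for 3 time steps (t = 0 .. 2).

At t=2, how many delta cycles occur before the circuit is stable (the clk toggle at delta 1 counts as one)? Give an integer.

t=0 Δ0: s3=0 s6=0 s2=0 s7=0 s4=1 s0=1 s5=1 clk=0 s1=0
  Δ1: clk:0→1
  Δ2: s5:1→0
  Δ3: s2:0→1
  Δ4: s7:0→1
  (4Δ to stable)
t=1 Δ0: s3=0 s6=0 s2=1 s7=1 s4=1 s0=1 s5=0 clk=1 s1=0
  Δ1: clk:1→0
  (1Δ to stable)
t=2 Δ0: s3=0 s6=0 s2=1 s7=1 s4=1 s0=1 s5=0 clk=0 s1=0
  Δ1: s4:1→0, clk:0→1
  Δ2: s0:1→0
  Δ3: s2:1→0
  Δ4: s7:1→0
  (4Δ to stable)

4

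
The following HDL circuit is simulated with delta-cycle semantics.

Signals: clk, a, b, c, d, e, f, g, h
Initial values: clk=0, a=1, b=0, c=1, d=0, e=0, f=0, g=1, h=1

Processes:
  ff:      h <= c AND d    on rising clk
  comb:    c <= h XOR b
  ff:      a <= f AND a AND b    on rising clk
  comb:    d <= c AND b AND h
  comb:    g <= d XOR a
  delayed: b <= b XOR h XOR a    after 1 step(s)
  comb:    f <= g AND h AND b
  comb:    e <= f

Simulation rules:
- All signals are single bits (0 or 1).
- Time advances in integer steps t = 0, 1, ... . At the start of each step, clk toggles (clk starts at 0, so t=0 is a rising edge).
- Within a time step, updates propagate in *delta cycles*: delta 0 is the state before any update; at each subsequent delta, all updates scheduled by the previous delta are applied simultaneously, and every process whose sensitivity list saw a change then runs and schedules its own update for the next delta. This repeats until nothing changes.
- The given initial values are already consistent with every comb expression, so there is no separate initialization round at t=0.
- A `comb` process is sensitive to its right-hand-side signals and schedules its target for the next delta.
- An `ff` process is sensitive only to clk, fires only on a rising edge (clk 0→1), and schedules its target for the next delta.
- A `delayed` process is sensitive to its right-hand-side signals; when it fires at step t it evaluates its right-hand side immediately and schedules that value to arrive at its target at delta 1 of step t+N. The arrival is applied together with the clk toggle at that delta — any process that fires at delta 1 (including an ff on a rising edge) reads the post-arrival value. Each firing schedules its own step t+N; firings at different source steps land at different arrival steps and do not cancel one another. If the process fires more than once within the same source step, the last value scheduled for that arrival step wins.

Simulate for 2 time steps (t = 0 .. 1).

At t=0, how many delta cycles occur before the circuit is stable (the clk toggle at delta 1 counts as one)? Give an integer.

t=0 Δ0: h=1 f=0 b=0 clk=0 d=0 e=0 a=1 c=1 g=1
  Δ1: clk:0→1
  Δ2: h:1→0, a:1→0
  Δ3: c:1→0, g:1→0
  (3Δ to stable)
t=1 Δ0: h=0 f=0 b=0 clk=1 d=0 e=0 a=0 c=0 g=0
  Δ1: clk:1→0
  (1Δ to stable)

3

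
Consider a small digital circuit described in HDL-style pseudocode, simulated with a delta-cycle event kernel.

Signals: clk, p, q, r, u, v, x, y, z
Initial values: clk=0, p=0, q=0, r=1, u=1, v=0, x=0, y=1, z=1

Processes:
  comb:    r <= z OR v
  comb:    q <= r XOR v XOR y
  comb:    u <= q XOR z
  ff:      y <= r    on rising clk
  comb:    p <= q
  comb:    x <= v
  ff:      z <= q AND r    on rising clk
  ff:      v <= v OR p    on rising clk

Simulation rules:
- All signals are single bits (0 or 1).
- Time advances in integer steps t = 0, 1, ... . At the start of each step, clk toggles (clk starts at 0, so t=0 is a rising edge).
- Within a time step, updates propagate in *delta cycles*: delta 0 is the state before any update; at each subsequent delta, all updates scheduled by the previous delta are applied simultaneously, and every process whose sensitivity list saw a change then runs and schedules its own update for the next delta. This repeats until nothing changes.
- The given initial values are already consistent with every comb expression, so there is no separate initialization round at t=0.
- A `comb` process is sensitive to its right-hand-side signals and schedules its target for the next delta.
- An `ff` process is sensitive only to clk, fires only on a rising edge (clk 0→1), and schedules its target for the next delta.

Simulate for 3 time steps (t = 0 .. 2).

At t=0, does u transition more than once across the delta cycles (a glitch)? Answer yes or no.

t=0 Δ0: x=0 clk=0 r=1 z=1 y=1 p=0 v=0 u=1 q=0
  Δ1: clk:0→1
  Δ2: z:1→0
  Δ3: r:1→0, u:1→0
  Δ4: q:0→1
  Δ5: p:0→1, u:0→1
  (5Δ to stable)
t=1 Δ0: x=0 clk=1 r=0 z=0 y=1 p=1 v=0 u=1 q=1
  Δ1: clk:1→0
  (1Δ to stable)
t=2 Δ0: x=0 clk=0 r=0 z=0 y=1 p=1 v=0 u=1 q=1
  Δ1: clk:0→1
  Δ2: y:1→0, v:0→1
  Δ3: x:0→1, r:0→1
  Δ4: q:1→0
  Δ5: p:1→0, u:1→0
  (5Δ to stable)

yes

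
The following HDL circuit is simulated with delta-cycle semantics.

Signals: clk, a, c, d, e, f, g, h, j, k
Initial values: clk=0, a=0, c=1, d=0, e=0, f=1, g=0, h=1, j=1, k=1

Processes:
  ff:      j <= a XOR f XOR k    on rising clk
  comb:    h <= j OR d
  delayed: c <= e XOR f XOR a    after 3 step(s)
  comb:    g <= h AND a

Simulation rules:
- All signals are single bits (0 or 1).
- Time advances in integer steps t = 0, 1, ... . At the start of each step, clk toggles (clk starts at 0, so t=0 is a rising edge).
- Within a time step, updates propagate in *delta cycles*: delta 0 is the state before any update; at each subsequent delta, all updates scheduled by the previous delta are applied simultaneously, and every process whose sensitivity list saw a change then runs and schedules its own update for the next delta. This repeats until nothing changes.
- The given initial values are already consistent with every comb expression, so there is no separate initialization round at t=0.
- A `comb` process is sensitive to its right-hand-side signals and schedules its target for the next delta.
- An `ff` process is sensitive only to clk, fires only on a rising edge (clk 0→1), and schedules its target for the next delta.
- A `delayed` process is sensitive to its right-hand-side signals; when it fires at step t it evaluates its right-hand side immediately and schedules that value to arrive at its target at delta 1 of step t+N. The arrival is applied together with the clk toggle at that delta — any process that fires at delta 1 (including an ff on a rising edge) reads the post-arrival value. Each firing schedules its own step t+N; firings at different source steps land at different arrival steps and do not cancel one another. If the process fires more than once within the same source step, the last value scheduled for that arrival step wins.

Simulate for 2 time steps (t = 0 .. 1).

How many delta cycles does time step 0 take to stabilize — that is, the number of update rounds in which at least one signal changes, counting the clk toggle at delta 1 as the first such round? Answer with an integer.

t0.Δ0 d=0 c=1 a=0 h=1 clk=0 e=0 f=1 j=1 g=0 k=1
t0.Δ1 d=0 c=1 a=0 h=1 clk=1 e=0 f=1 j=1 g=0 k=1
t0.Δ2 d=0 c=1 a=0 h=1 clk=1 e=0 f=1 j=0 g=0 k=1
t0.Δ3 d=0 c=1 a=0 h=0 clk=1 e=0 f=1 j=0 g=0 k=1
t1.Δ0 d=0 c=1 a=0 h=0 clk=1 e=0 f=1 j=0 g=0 k=1
t1.Δ1 d=0 c=1 a=0 h=0 clk=0 e=0 f=1 j=0 g=0 k=1

3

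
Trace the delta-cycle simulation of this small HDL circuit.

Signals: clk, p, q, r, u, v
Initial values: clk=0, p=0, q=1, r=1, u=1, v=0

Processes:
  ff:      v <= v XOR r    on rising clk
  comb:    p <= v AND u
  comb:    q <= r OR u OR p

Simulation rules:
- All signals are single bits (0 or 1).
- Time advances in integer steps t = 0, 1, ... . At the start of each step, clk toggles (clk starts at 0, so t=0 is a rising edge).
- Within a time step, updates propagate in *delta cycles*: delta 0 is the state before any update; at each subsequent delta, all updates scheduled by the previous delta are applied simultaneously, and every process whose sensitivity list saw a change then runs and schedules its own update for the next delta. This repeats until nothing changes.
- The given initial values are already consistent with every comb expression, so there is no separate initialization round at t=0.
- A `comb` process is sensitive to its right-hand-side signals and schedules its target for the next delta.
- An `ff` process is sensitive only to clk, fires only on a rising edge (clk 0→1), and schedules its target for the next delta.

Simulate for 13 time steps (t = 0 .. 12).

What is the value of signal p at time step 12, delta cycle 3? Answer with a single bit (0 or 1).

1

[bits: r,v,u,clk,q,p]
t=0: Δ0=101010 Δ1=101110 Δ2=111110 Δ3=111111 | 3Δ
t=1: Δ0=111111 Δ1=111011 | 1Δ
t=2: Δ0=111011 Δ1=111111 Δ2=101111 Δ3=101110 | 3Δ
t=3: Δ0=101110 Δ1=101010 | 1Δ
t=4: Δ0=101010 Δ1=101110 Δ2=111110 Δ3=111111 | 3Δ
t=5: Δ0=111111 Δ1=111011 | 1Δ
t=6: Δ0=111011 Δ1=111111 Δ2=101111 Δ3=101110 | 3Δ
t=7: Δ0=101110 Δ1=101010 | 1Δ
t=8: Δ0=101010 Δ1=101110 Δ2=111110 Δ3=111111 | 3Δ
t=9: Δ0=111111 Δ1=111011 | 1Δ
t=10: Δ0=111011 Δ1=111111 Δ2=101111 Δ3=101110 | 3Δ
t=11: Δ0=101110 Δ1=101010 | 1Δ
t=12: Δ0=101010 Δ1=101110 Δ2=111110 Δ3=111111 | 3Δ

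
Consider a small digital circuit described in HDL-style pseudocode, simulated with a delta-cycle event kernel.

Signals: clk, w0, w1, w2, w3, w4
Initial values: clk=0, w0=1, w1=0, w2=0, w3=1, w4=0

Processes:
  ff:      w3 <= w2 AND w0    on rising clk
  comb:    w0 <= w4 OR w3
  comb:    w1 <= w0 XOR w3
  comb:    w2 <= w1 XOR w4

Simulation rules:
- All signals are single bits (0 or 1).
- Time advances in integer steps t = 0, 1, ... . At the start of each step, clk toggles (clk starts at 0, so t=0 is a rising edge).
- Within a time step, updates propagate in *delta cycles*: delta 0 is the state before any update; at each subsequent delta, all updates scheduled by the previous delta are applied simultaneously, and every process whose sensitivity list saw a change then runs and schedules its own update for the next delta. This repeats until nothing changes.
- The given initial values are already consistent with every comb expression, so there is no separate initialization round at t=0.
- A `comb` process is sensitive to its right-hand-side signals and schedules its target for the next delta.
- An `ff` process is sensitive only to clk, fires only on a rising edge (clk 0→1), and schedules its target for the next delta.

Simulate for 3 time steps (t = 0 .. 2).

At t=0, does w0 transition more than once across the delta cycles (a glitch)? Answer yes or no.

t0.Δ0 w3=1 w0=1 w4=0 w1=0 clk=0 w2=0
t0.Δ1 w3=1 w0=1 w4=0 w1=0 clk=1 w2=0
t0.Δ2 w3=0 w0=1 w4=0 w1=0 clk=1 w2=0
t0.Δ3 w3=0 w0=0 w4=0 w1=1 clk=1 w2=0
t0.Δ4 w3=0 w0=0 w4=0 w1=0 clk=1 w2=1
t0.Δ5 w3=0 w0=0 w4=0 w1=0 clk=1 w2=0
t1.Δ0 w3=0 w0=0 w4=0 w1=0 clk=1 w2=0
t1.Δ1 w3=0 w0=0 w4=0 w1=0 clk=0 w2=0
t2.Δ0 w3=0 w0=0 w4=0 w1=0 clk=0 w2=0
t2.Δ1 w3=0 w0=0 w4=0 w1=0 clk=1 w2=0

no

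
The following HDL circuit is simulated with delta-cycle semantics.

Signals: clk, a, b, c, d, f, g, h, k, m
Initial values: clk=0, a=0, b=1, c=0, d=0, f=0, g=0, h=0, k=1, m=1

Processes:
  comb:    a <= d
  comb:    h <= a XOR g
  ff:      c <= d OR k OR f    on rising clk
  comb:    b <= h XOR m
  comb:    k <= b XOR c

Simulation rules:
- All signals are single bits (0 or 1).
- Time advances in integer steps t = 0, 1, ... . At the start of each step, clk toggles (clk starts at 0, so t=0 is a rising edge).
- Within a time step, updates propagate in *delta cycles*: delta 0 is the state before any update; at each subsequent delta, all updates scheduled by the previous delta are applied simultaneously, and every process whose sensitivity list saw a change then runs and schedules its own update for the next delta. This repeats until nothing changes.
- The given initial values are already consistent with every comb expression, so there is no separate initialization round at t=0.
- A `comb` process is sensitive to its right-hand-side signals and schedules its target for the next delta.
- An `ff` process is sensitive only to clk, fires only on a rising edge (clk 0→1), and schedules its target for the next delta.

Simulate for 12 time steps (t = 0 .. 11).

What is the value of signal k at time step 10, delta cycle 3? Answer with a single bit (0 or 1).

1

[bits: g,d,m,clk,k,b,c,h,f,a]
t=0: Δ0=0010110000 Δ1=0011110000 Δ2=0011111000 Δ3=0011011000 | 3Δ
t=1: Δ0=0011011000 Δ1=0010011000 | 1Δ
t=2: Δ0=0010011000 Δ1=0011011000 Δ2=0011010000 Δ3=0011110000 | 3Δ
t=3: Δ0=0011110000 Δ1=0010110000 | 1Δ
t=4: Δ0=0010110000 Δ1=0011110000 Δ2=0011111000 Δ3=0011011000 | 3Δ
t=5: Δ0=0011011000 Δ1=0010011000 | 1Δ
t=6: Δ0=0010011000 Δ1=0011011000 Δ2=0011010000 Δ3=0011110000 | 3Δ
t=7: Δ0=0011110000 Δ1=0010110000 | 1Δ
t=8: Δ0=0010110000 Δ1=0011110000 Δ2=0011111000 Δ3=0011011000 | 3Δ
t=9: Δ0=0011011000 Δ1=0010011000 | 1Δ
t=10: Δ0=0010011000 Δ1=0011011000 Δ2=0011010000 Δ3=0011110000 | 3Δ
t=11: Δ0=0011110000 Δ1=0010110000 | 1Δ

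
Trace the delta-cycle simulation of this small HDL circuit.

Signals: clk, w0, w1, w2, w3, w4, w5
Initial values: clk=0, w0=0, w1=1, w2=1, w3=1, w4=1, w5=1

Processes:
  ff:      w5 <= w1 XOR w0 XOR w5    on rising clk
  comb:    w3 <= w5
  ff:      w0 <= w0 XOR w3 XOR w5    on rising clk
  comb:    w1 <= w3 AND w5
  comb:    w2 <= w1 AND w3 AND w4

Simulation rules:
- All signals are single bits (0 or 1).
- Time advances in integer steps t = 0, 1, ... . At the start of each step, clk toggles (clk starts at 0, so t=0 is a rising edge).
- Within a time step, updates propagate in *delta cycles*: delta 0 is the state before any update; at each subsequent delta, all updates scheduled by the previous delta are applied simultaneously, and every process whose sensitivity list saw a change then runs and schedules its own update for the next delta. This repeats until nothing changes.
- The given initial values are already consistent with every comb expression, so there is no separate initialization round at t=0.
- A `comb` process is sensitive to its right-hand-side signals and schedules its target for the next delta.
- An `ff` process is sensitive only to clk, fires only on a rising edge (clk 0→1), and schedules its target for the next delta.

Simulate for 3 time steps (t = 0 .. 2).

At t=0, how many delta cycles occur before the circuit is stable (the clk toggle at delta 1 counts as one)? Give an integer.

t=0 Δ0: w1=1 w5=1 clk=0 w3=1 w2=1 w0=0 w4=1
  Δ1: clk:0→1
  Δ2: w5:1→0
  Δ3: w1:1→0, w3:1→0
  Δ4: w2:1→0
  (4Δ to stable)
t=1 Δ0: w1=0 w5=0 clk=1 w3=0 w2=0 w0=0 w4=1
  Δ1: clk:1→0
  (1Δ to stable)
t=2 Δ0: w1=0 w5=0 clk=0 w3=0 w2=0 w0=0 w4=1
  Δ1: clk:0→1
  (1Δ to stable)

4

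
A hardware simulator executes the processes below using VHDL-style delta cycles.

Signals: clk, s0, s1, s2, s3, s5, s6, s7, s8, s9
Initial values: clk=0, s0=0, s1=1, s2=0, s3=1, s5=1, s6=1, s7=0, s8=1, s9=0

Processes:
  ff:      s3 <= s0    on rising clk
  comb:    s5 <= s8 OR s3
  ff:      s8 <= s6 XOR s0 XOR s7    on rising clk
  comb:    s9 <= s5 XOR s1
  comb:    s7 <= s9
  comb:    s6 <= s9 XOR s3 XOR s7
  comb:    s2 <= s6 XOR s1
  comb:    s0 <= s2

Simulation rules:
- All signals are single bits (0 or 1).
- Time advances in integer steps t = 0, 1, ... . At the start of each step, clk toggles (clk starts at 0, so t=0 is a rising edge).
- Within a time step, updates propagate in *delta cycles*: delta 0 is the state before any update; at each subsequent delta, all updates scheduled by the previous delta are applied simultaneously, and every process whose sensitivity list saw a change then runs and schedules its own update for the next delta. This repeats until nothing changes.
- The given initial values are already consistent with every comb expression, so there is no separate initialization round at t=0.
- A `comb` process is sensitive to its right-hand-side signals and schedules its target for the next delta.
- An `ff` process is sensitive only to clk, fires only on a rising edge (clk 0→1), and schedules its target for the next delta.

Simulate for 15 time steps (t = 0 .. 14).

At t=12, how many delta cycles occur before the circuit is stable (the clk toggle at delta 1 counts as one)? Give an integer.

5

t0.Δ0 s6=1 s0=0 s7=0 s3=1 s5=1 clk=0 s8=1 s2=0 s9=0 s1=1
t0.Δ1 s6=1 s0=0 s7=0 s3=1 s5=1 clk=1 s8=1 s2=0 s9=0 s1=1
t0.Δ2 s6=1 s0=0 s7=0 s3=0 s5=1 clk=1 s8=1 s2=0 s9=0 s1=1
t0.Δ3 s6=0 s0=0 s7=0 s3=0 s5=1 clk=1 s8=1 s2=0 s9=0 s1=1
t0.Δ4 s6=0 s0=0 s7=0 s3=0 s5=1 clk=1 s8=1 s2=1 s9=0 s1=1
t0.Δ5 s6=0 s0=1 s7=0 s3=0 s5=1 clk=1 s8=1 s2=1 s9=0 s1=1
t1.Δ0 s6=0 s0=1 s7=0 s3=0 s5=1 clk=1 s8=1 s2=1 s9=0 s1=1
t1.Δ1 s6=0 s0=1 s7=0 s3=0 s5=1 clk=0 s8=1 s2=1 s9=0 s1=1
t2.Δ0 s6=0 s0=1 s7=0 s3=0 s5=1 clk=0 s8=1 s2=1 s9=0 s1=1
t2.Δ1 s6=0 s0=1 s7=0 s3=0 s5=1 clk=1 s8=1 s2=1 s9=0 s1=1
t2.Δ2 s6=0 s0=1 s7=0 s3=1 s5=1 clk=1 s8=1 s2=1 s9=0 s1=1
t2.Δ3 s6=1 s0=1 s7=0 s3=1 s5=1 clk=1 s8=1 s2=1 s9=0 s1=1
t2.Δ4 s6=1 s0=1 s7=0 s3=1 s5=1 clk=1 s8=1 s2=0 s9=0 s1=1
t2.Δ5 s6=1 s0=0 s7=0 s3=1 s5=1 clk=1 s8=1 s2=0 s9=0 s1=1
t3.Δ0 s6=1 s0=0 s7=0 s3=1 s5=1 clk=1 s8=1 s2=0 s9=0 s1=1
t3.Δ1 s6=1 s0=0 s7=0 s3=1 s5=1 clk=0 s8=1 s2=0 s9=0 s1=1
t4.Δ0 s6=1 s0=0 s7=0 s3=1 s5=1 clk=0 s8=1 s2=0 s9=0 s1=1
t4.Δ1 s6=1 s0=0 s7=0 s3=1 s5=1 clk=1 s8=1 s2=0 s9=0 s1=1
t4.Δ2 s6=1 s0=0 s7=0 s3=0 s5=1 clk=1 s8=1 s2=0 s9=0 s1=1
t4.Δ3 s6=0 s0=0 s7=0 s3=0 s5=1 clk=1 s8=1 s2=0 s9=0 s1=1
t4.Δ4 s6=0 s0=0 s7=0 s3=0 s5=1 clk=1 s8=1 s2=1 s9=0 s1=1
t4.Δ5 s6=0 s0=1 s7=0 s3=0 s5=1 clk=1 s8=1 s2=1 s9=0 s1=1
t5.Δ0 s6=0 s0=1 s7=0 s3=0 s5=1 clk=1 s8=1 s2=1 s9=0 s1=1
t5.Δ1 s6=0 s0=1 s7=0 s3=0 s5=1 clk=0 s8=1 s2=1 s9=0 s1=1
t6.Δ0 s6=0 s0=1 s7=0 s3=0 s5=1 clk=0 s8=1 s2=1 s9=0 s1=1
t6.Δ1 s6=0 s0=1 s7=0 s3=0 s5=1 clk=1 s8=1 s2=1 s9=0 s1=1
t6.Δ2 s6=0 s0=1 s7=0 s3=1 s5=1 clk=1 s8=1 s2=1 s9=0 s1=1
t6.Δ3 s6=1 s0=1 s7=0 s3=1 s5=1 clk=1 s8=1 s2=1 s9=0 s1=1
t6.Δ4 s6=1 s0=1 s7=0 s3=1 s5=1 clk=1 s8=1 s2=0 s9=0 s1=1
t6.Δ5 s6=1 s0=0 s7=0 s3=1 s5=1 clk=1 s8=1 s2=0 s9=0 s1=1
t7.Δ0 s6=1 s0=0 s7=0 s3=1 s5=1 clk=1 s8=1 s2=0 s9=0 s1=1
t7.Δ1 s6=1 s0=0 s7=0 s3=1 s5=1 clk=0 s8=1 s2=0 s9=0 s1=1
t8.Δ0 s6=1 s0=0 s7=0 s3=1 s5=1 clk=0 s8=1 s2=0 s9=0 s1=1
t8.Δ1 s6=1 s0=0 s7=0 s3=1 s5=1 clk=1 s8=1 s2=0 s9=0 s1=1
t8.Δ2 s6=1 s0=0 s7=0 s3=0 s5=1 clk=1 s8=1 s2=0 s9=0 s1=1
t8.Δ3 s6=0 s0=0 s7=0 s3=0 s5=1 clk=1 s8=1 s2=0 s9=0 s1=1
t8.Δ4 s6=0 s0=0 s7=0 s3=0 s5=1 clk=1 s8=1 s2=1 s9=0 s1=1
t8.Δ5 s6=0 s0=1 s7=0 s3=0 s5=1 clk=1 s8=1 s2=1 s9=0 s1=1
t9.Δ0 s6=0 s0=1 s7=0 s3=0 s5=1 clk=1 s8=1 s2=1 s9=0 s1=1
t9.Δ1 s6=0 s0=1 s7=0 s3=0 s5=1 clk=0 s8=1 s2=1 s9=0 s1=1
t10.Δ0 s6=0 s0=1 s7=0 s3=0 s5=1 clk=0 s8=1 s2=1 s9=0 s1=1
t10.Δ1 s6=0 s0=1 s7=0 s3=0 s5=1 clk=1 s8=1 s2=1 s9=0 s1=1
t10.Δ2 s6=0 s0=1 s7=0 s3=1 s5=1 clk=1 s8=1 s2=1 s9=0 s1=1
t10.Δ3 s6=1 s0=1 s7=0 s3=1 s5=1 clk=1 s8=1 s2=1 s9=0 s1=1
t10.Δ4 s6=1 s0=1 s7=0 s3=1 s5=1 clk=1 s8=1 s2=0 s9=0 s1=1
t10.Δ5 s6=1 s0=0 s7=0 s3=1 s5=1 clk=1 s8=1 s2=0 s9=0 s1=1
t11.Δ0 s6=1 s0=0 s7=0 s3=1 s5=1 clk=1 s8=1 s2=0 s9=0 s1=1
t11.Δ1 s6=1 s0=0 s7=0 s3=1 s5=1 clk=0 s8=1 s2=0 s9=0 s1=1
t12.Δ0 s6=1 s0=0 s7=0 s3=1 s5=1 clk=0 s8=1 s2=0 s9=0 s1=1
t12.Δ1 s6=1 s0=0 s7=0 s3=1 s5=1 clk=1 s8=1 s2=0 s9=0 s1=1
t12.Δ2 s6=1 s0=0 s7=0 s3=0 s5=1 clk=1 s8=1 s2=0 s9=0 s1=1
t12.Δ3 s6=0 s0=0 s7=0 s3=0 s5=1 clk=1 s8=1 s2=0 s9=0 s1=1
t12.Δ4 s6=0 s0=0 s7=0 s3=0 s5=1 clk=1 s8=1 s2=1 s9=0 s1=1
t12.Δ5 s6=0 s0=1 s7=0 s3=0 s5=1 clk=1 s8=1 s2=1 s9=0 s1=1
t13.Δ0 s6=0 s0=1 s7=0 s3=0 s5=1 clk=1 s8=1 s2=1 s9=0 s1=1
t13.Δ1 s6=0 s0=1 s7=0 s3=0 s5=1 clk=0 s8=1 s2=1 s9=0 s1=1
t14.Δ0 s6=0 s0=1 s7=0 s3=0 s5=1 clk=0 s8=1 s2=1 s9=0 s1=1
t14.Δ1 s6=0 s0=1 s7=0 s3=0 s5=1 clk=1 s8=1 s2=1 s9=0 s1=1
t14.Δ2 s6=0 s0=1 s7=0 s3=1 s5=1 clk=1 s8=1 s2=1 s9=0 s1=1
t14.Δ3 s6=1 s0=1 s7=0 s3=1 s5=1 clk=1 s8=1 s2=1 s9=0 s1=1
t14.Δ4 s6=1 s0=1 s7=0 s3=1 s5=1 clk=1 s8=1 s2=0 s9=0 s1=1
t14.Δ5 s6=1 s0=0 s7=0 s3=1 s5=1 clk=1 s8=1 s2=0 s9=0 s1=1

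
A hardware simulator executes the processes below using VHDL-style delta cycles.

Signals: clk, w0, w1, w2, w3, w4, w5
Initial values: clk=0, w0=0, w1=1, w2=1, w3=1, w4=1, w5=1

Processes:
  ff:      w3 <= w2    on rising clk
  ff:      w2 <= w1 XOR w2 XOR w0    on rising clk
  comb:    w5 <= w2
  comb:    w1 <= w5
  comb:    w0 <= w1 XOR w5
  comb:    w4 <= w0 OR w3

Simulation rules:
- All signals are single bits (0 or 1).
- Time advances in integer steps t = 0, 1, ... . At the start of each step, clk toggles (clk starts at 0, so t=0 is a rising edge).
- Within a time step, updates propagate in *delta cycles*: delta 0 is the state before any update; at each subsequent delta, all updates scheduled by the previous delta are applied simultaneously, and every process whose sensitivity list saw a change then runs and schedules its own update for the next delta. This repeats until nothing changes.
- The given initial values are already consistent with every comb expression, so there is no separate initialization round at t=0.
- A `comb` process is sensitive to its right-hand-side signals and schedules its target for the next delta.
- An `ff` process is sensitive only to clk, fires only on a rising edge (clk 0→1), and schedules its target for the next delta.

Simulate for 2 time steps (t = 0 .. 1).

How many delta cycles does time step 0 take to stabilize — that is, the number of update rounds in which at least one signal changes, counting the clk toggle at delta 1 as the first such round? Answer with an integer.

[bits: w5,w3,w0,w2,clk,w4,w1]
t=0: Δ0=1101011 Δ1=1101111 Δ2=1100111 Δ3=0100111 Δ4=0110110 Δ5=0100110 | 5Δ
t=1: Δ0=0100110 Δ1=0100010 | 1Δ

5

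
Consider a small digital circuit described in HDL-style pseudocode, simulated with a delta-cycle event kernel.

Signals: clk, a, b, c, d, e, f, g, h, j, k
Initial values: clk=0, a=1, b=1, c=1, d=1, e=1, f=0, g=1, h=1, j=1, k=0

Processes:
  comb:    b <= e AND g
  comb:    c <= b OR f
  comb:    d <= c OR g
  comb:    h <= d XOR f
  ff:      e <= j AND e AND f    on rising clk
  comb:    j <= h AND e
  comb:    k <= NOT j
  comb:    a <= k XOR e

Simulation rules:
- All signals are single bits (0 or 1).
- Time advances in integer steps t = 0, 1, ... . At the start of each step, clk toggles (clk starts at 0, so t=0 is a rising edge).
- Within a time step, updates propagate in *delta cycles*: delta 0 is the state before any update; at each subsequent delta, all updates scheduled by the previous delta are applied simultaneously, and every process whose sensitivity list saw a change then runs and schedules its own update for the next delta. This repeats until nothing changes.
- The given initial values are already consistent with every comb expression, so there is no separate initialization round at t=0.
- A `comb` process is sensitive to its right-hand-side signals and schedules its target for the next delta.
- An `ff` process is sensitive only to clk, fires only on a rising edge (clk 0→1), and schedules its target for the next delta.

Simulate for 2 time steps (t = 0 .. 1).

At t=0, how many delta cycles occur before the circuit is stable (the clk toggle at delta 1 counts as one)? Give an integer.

5

t0.Δ0 f=0 clk=0 d=1 c=1 a=1 k=0 b=1 j=1 e=1 h=1 g=1
t0.Δ1 f=0 clk=1 d=1 c=1 a=1 k=0 b=1 j=1 e=1 h=1 g=1
t0.Δ2 f=0 clk=1 d=1 c=1 a=1 k=0 b=1 j=1 e=0 h=1 g=1
t0.Δ3 f=0 clk=1 d=1 c=1 a=0 k=0 b=0 j=0 e=0 h=1 g=1
t0.Δ4 f=0 clk=1 d=1 c=0 a=0 k=1 b=0 j=0 e=0 h=1 g=1
t0.Δ5 f=0 clk=1 d=1 c=0 a=1 k=1 b=0 j=0 e=0 h=1 g=1
t1.Δ0 f=0 clk=1 d=1 c=0 a=1 k=1 b=0 j=0 e=0 h=1 g=1
t1.Δ1 f=0 clk=0 d=1 c=0 a=1 k=1 b=0 j=0 e=0 h=1 g=1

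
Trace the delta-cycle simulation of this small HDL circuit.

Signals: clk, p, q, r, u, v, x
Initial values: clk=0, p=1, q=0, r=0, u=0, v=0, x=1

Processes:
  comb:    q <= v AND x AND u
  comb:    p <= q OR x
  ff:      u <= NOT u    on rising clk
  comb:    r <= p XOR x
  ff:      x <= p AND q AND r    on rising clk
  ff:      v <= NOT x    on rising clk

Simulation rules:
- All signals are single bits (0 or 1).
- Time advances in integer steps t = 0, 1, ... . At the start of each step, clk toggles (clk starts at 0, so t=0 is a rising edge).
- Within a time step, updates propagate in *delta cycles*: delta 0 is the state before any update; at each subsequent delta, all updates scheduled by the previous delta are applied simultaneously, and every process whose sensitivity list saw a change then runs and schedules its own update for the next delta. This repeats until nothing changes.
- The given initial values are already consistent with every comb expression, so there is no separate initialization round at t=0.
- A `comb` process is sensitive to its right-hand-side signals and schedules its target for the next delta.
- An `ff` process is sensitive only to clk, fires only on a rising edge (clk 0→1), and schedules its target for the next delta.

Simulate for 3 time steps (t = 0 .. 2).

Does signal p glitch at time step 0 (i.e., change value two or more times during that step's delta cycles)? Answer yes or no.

no

t=0 Δ0: p=1 r=0 q=0 v=0 clk=0 u=0 x=1
  Δ1: clk:0→1
  Δ2: u:0→1, x:1→0
  Δ3: p:1→0, r:0→1
  Δ4: r:1→0
  (4Δ to stable)
t=1 Δ0: p=0 r=0 q=0 v=0 clk=1 u=1 x=0
  Δ1: clk:1→0
  (1Δ to stable)
t=2 Δ0: p=0 r=0 q=0 v=0 clk=0 u=1 x=0
  Δ1: clk:0→1
  Δ2: v:0→1, u:1→0
  (2Δ to stable)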